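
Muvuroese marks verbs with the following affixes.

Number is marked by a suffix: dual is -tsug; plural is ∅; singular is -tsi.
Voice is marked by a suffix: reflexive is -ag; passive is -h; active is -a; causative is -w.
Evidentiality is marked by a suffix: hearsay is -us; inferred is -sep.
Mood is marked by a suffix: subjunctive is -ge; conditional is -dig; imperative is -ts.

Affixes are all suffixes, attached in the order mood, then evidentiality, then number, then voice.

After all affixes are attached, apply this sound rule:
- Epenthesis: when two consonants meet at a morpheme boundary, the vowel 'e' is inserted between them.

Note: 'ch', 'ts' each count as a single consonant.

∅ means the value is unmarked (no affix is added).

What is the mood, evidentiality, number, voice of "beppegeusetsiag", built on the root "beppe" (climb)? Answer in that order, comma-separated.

Segment: beppe-ge-us-tsi-ag.
mood: -ge → subjunctive.
evidentiality: -us → hearsay.
number: -tsi → singular.
voice: -ag → reflexive.

subjunctive, hearsay, singular, reflexive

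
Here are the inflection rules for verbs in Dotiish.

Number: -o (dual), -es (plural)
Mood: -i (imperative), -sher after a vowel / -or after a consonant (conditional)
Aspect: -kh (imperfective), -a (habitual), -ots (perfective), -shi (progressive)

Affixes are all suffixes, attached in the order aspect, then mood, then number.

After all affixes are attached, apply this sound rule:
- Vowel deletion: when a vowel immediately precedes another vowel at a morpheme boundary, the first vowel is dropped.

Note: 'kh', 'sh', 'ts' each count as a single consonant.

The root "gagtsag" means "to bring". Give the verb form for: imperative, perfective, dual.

gagtsagotso

Attach aspect perfective -ots → gagtsagots.
Attach mood imperative -i → gagtsagotsi.
Attach number dual -o → gagtsagotsio.
Apply vowel deletion: gagtsagotsio → gagtsagotso.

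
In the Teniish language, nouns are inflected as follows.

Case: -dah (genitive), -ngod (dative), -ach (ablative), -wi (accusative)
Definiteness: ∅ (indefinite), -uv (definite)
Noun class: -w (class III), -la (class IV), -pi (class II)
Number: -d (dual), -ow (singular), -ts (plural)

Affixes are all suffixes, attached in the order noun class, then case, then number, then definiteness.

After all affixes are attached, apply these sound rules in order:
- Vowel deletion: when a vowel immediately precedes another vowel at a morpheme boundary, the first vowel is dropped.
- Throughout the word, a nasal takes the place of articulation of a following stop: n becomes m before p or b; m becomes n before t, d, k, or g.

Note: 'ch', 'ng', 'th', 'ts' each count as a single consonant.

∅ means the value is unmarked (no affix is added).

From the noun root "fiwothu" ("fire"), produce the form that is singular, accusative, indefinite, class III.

Attach noun class class III -w → fiwothuw.
Attach case accusative -wi → fiwothuwwi.
Attach number singular -ow → fiwothuwwiow.
definiteness = indefinite: zero marking, form stays fiwothuwwiow.
Apply vowel deletion: fiwothuwwiow → fiwothuwwow.
Nasal assimilation: no change.

fiwothuwwow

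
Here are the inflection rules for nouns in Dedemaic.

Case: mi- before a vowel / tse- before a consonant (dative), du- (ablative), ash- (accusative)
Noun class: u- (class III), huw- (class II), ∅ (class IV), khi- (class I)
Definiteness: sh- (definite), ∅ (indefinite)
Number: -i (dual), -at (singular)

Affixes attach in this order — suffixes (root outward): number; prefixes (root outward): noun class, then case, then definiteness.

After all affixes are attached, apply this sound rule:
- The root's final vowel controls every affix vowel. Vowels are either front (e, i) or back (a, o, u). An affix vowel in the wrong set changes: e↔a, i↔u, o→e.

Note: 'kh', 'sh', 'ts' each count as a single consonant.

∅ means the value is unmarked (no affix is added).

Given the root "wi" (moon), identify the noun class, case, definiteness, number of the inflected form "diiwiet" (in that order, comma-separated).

class III, ablative, indefinite, singular

Segment: du-u-wi-at.
noun class: u- → class III.
case: du- → ablative.
definiteness: ∅ → indefinite.
number: -at → singular.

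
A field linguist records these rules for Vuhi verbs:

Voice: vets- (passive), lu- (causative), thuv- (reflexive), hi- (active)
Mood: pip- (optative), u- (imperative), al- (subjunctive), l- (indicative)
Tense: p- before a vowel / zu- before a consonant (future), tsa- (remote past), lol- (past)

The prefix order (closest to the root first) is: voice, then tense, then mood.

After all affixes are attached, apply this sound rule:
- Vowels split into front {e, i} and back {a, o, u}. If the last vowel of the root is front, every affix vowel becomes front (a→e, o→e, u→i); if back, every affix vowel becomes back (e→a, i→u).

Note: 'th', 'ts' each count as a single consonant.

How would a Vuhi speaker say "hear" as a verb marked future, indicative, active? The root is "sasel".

Attach voice active hi- → hisasel.
Attach tense future zu- (before consonant 'h') → zuhisasel.
Attach mood indicative l- → lzuhisasel.
Apply vowel harmony: lzuhisasel → lzihisasel.

lzihisasel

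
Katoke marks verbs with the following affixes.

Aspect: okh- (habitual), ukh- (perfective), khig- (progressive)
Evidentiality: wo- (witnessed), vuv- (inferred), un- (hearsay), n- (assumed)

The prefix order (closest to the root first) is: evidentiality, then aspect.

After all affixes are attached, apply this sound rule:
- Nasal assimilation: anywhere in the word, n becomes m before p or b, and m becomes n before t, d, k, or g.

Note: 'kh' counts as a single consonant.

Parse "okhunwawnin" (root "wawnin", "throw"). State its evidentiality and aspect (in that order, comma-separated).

hearsay, habitual

Segment: okh-un-wawnin.
evidentiality: un- → hearsay.
aspect: okh- → habitual.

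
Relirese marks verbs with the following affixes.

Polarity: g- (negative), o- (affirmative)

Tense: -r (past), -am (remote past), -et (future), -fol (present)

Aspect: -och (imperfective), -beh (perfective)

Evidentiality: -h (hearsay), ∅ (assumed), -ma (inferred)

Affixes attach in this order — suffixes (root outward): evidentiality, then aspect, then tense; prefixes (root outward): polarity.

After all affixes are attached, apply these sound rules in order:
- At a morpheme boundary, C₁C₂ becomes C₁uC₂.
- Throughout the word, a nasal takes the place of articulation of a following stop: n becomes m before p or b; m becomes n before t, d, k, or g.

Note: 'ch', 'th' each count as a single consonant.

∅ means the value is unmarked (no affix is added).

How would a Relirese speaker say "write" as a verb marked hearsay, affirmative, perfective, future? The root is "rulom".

Attach evidentiality hearsay -h → rulomh.
Attach aspect perfective -beh → rulomhbeh.
Attach tense future -et → rulomhbehet.
Attach polarity affirmative o- → orulomhbehet.
Apply epenthesis: orulomhbehet → orulomuhubehet.
Nasal assimilation: no change.

orulomuhubehet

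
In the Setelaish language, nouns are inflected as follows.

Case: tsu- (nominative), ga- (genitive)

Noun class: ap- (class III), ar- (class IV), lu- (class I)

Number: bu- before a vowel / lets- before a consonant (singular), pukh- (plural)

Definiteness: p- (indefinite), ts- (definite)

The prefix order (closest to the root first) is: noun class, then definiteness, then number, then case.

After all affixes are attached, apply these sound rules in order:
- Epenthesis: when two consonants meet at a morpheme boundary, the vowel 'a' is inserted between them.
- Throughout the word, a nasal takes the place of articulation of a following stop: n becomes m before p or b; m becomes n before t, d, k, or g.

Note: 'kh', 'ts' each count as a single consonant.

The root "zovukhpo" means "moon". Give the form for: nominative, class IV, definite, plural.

Attach noun class class IV ar- → arzovukhpo.
Attach definiteness definite ts- → tsarzovukhpo.
Attach number plural pukh- → pukhtsarzovukhpo.
Attach case nominative tsu- → tsupukhtsarzovukhpo.
Apply epenthesis: tsupukhtsarzovukhpo → tsupukhatsarazovukhpo.
Nasal assimilation: no change.

tsupukhatsarazovukhpo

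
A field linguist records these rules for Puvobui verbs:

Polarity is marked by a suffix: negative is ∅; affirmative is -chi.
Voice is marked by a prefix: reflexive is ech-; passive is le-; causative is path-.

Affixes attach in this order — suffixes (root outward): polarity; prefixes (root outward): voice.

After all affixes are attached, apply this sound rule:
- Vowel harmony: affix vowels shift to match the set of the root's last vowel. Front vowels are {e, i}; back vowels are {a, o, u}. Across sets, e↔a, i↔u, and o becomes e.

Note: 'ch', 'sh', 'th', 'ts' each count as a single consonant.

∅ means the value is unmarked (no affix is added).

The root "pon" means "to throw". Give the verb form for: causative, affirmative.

Attach polarity affirmative -chi → ponchi.
Attach voice causative path- → pathponchi.
Apply vowel harmony: pathponchi → pathponchu.

pathponchu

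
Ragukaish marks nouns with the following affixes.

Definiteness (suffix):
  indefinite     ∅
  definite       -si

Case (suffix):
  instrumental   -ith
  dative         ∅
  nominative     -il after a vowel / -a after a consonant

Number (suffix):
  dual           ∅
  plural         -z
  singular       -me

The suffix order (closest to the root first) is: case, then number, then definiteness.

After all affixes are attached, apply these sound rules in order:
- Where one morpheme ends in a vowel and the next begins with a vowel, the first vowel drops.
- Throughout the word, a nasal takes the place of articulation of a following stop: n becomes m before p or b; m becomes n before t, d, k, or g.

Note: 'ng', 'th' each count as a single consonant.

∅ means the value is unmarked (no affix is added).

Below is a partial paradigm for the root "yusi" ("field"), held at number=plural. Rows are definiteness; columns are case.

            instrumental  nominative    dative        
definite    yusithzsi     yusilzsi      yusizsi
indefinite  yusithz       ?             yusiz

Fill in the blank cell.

Attach case nominative -il (after vowel 'i') → yusiil.
Attach number plural -z → yusiilz.
definiteness = indefinite: zero marking, form stays yusiilz.
Apply vowel deletion: yusiilz → yusilz.
Nasal assimilation: no change.

yusilz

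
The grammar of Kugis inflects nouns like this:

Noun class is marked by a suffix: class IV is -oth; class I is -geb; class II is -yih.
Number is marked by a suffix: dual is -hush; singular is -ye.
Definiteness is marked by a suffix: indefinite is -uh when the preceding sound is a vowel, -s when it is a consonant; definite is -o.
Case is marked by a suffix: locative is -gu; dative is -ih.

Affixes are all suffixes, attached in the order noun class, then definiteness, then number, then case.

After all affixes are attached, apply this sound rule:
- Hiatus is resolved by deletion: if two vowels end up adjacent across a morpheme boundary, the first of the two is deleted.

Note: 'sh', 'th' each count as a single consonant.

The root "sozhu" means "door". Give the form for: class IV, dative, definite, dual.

sozhothohushih

Attach noun class class IV -oth → sozhuoth.
Attach definiteness definite -o → sozhuotho.
Attach number dual -hush → sozhuothohush.
Attach case dative -ih → sozhuothohushih.
Apply vowel deletion: sozhuothohushih → sozhothohushih.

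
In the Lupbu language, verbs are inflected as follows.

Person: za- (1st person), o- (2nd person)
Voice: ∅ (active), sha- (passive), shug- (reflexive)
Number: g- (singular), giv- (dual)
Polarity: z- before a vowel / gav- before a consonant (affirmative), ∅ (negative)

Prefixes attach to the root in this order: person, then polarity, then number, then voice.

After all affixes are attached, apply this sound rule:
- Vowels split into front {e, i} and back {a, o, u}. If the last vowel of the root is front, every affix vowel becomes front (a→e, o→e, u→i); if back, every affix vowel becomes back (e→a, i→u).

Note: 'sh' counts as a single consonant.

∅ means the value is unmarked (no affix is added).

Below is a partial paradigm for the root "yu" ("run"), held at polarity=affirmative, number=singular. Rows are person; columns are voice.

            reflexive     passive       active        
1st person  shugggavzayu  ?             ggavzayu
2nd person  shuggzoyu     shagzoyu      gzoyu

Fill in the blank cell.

shaggavzayu

Attach person 1st person za- → zayu.
Attach polarity affirmative gav- (before consonant 'z') → gavzayu.
Attach number singular g- → ggavzayu.
Attach voice passive sha- → shaggavzayu.
Vowel harmony: no change.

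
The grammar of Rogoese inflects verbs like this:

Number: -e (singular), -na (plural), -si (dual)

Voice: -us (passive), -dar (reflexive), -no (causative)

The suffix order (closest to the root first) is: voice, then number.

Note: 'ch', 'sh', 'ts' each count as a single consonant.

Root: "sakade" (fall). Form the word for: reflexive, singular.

Attach voice reflexive -dar → sakadedar.
Attach number singular -e → sakadedare.

sakadedare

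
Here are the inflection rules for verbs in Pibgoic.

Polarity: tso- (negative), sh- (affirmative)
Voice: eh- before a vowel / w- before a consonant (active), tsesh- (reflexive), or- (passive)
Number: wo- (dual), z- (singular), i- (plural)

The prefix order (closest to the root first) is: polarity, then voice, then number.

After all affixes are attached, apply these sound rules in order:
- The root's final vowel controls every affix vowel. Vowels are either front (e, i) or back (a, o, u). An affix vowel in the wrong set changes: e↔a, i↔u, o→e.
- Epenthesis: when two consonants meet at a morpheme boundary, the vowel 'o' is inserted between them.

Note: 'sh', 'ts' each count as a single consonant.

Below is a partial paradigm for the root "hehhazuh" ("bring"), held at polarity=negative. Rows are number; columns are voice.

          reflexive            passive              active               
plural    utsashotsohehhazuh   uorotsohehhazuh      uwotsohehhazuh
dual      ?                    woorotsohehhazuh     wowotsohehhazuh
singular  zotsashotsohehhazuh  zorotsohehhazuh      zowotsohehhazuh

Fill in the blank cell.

Attach polarity negative tso- → tsohehhazuh.
Attach voice reflexive tsesh- → tseshtsohehhazuh.
Attach number dual wo- → wotseshtsohehhazuh.
Apply vowel harmony: wotseshtsohehhazuh → wotsashtsohehhazuh.
Apply epenthesis: wotsashtsohehhazuh → wotsashotsohehhazuh.

wotsashotsohehhazuh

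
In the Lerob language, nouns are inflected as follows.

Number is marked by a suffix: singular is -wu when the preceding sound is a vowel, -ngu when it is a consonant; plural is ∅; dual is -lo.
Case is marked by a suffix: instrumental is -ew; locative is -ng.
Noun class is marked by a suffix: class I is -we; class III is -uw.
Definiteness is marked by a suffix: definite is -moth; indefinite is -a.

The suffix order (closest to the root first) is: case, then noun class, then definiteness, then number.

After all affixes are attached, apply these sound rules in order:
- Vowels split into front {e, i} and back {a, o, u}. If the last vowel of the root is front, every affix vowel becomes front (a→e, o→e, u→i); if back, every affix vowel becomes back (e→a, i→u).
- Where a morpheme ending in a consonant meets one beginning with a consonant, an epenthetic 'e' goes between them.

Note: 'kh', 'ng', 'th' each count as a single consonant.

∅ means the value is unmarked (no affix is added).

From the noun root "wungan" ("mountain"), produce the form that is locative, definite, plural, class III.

wunganenguwemoth

Attach case locative -ng → wunganng.
Attach noun class class III -uw → wungannguw.
Attach definiteness definite -moth → wungannguwmoth.
number = plural: zero marking, form stays wungannguwmoth.
Vowel harmony: no change.
Apply epenthesis: wungannguwmoth → wunganenguwemoth.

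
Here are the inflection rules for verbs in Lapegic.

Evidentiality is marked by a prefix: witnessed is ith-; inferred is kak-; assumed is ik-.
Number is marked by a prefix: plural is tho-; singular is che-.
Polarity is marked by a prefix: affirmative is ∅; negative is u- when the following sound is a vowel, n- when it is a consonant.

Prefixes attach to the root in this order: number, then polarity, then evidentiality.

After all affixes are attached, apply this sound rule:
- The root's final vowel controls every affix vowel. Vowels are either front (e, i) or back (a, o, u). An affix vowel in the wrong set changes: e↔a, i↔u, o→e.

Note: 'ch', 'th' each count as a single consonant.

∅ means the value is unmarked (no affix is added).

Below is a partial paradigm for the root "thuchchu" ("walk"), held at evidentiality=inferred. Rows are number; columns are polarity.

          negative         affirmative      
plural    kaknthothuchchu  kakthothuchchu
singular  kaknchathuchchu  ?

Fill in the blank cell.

Attach number singular che- → chethuchchu.
polarity = affirmative: zero marking, form stays chethuchchu.
Attach evidentiality inferred kak- → kakchethuchchu.
Apply vowel harmony: kakchethuchchu → kakchathuchchu.

kakchathuchchu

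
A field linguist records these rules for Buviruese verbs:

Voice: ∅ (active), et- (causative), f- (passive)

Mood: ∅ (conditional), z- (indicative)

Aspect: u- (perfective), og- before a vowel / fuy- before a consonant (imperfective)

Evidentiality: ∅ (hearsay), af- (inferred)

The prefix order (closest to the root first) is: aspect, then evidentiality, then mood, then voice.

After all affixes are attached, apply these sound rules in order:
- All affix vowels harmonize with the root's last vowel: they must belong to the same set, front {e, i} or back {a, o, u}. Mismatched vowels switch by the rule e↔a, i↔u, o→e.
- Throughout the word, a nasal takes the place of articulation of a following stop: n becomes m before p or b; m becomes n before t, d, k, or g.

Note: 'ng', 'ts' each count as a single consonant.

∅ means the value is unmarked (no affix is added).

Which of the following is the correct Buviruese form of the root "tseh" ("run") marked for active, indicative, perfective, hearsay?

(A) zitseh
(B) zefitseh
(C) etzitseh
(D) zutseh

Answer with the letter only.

A

Attach aspect perfective u- → utseh.
evidentiality = hearsay: zero marking, form stays utseh.
Attach mood indicative z- → zutseh.
voice = active: zero marking, form stays zutseh.
Apply vowel harmony: zutseh → zitseh.
Nasal assimilation: no change.
So the correct form is zitseh, option (A).
(B) zefitseh is wrong: it uses inferred instead of hearsay for evidentiality.
(C) etzitseh is wrong: it uses causative instead of active for voice.
(D) zutseh is wrong: it fails to apply the sound rule(s).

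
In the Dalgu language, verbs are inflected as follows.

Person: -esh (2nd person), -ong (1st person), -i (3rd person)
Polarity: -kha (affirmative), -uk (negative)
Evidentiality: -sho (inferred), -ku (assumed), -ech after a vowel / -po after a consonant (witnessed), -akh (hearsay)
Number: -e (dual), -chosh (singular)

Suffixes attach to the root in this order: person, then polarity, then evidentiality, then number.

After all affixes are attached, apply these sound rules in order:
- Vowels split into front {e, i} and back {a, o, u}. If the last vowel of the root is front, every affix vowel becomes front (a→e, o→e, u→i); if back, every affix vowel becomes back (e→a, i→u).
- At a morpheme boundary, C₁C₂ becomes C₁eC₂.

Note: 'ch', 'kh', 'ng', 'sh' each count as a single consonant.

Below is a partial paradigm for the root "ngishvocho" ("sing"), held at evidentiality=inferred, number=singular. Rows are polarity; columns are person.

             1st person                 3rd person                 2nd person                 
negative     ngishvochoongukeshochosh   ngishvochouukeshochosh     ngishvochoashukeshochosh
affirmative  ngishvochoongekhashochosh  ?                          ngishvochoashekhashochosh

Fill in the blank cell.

Attach person 3rd person -i → ngishvochoi.
Attach polarity affirmative -kha → ngishvochoikha.
Attach evidentiality inferred -sho → ngishvochoikhasho.
Attach number singular -chosh → ngishvochoikhashochosh.
Apply vowel harmony: ngishvochoikhashochosh → ngishvochoukhashochosh.
Epenthesis: no change.

ngishvochoukhashochosh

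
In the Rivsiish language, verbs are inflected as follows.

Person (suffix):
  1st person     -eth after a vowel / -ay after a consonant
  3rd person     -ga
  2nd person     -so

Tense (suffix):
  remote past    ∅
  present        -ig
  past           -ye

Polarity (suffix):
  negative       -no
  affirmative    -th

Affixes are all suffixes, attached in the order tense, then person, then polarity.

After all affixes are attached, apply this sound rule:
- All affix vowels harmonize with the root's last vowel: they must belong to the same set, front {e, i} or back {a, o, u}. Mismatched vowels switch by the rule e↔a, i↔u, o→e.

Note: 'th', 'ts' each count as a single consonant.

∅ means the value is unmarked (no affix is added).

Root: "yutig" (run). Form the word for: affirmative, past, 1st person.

yutigyeethth

Attach tense past -ye → yutigye.
Attach person 1st person -eth (after vowel 'e') → yutigyeeth.
Attach polarity affirmative -th → yutigyeethth.
Vowel harmony: no change.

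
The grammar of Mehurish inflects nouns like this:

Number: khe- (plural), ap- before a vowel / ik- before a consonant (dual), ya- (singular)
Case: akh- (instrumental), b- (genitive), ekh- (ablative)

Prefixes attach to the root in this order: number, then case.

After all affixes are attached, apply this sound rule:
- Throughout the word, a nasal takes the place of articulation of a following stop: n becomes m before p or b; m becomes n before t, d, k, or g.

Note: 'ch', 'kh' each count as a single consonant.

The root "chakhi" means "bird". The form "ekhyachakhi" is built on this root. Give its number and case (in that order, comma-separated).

singular, ablative

Segment: ekh-ya-chakhi.
number: ya- → singular.
case: ekh- → ablative.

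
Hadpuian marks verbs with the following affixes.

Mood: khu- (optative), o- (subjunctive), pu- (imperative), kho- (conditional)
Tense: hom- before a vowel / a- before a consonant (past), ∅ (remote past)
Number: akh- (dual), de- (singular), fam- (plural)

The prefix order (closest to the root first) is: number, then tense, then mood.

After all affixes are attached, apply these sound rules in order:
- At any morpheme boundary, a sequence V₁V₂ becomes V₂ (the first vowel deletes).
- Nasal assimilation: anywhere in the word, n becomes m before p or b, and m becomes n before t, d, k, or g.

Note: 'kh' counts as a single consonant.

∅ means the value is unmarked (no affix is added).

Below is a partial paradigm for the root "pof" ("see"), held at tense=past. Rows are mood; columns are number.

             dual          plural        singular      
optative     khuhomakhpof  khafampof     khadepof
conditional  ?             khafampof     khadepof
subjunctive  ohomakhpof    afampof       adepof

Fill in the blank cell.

khohomakhpof

Attach number dual akh- → akhpof.
Attach tense past hom- (before vowel 'a') → homakhpof.
Attach mood conditional kho- → khohomakhpof.
Vowel deletion: no change.
Nasal assimilation: no change.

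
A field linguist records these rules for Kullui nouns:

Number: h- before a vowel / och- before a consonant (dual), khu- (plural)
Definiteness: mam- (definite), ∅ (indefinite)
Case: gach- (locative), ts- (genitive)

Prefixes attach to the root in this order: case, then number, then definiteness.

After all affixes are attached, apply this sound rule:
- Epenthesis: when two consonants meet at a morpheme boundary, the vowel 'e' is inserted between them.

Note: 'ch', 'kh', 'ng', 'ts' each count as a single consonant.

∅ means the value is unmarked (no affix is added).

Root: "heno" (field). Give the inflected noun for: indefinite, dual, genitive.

Attach case genitive ts- → tsheno.
Attach number dual och- (before consonant 'ts') → ochtsheno.
definiteness = indefinite: zero marking, form stays ochtsheno.
Apply epenthesis: ochtsheno → ochetseheno.

ochetseheno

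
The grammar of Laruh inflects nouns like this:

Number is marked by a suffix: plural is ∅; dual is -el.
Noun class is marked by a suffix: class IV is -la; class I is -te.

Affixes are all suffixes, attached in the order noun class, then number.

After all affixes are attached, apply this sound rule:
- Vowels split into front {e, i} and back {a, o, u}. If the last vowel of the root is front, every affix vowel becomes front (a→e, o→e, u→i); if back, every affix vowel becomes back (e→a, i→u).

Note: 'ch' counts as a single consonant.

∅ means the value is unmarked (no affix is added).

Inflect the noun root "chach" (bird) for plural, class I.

chachta

Attach noun class class I -te → chachte.
number = plural: zero marking, form stays chachte.
Apply vowel harmony: chachte → chachta.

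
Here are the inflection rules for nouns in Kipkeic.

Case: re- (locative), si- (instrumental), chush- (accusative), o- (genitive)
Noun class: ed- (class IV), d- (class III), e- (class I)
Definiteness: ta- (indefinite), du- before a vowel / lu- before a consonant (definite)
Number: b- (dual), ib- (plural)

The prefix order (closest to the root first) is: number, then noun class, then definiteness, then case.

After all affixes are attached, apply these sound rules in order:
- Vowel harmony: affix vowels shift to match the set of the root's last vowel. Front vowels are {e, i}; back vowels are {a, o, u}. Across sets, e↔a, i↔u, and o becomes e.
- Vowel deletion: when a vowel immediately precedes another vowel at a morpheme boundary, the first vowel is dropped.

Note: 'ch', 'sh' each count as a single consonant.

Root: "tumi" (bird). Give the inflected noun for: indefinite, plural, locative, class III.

Attach number plural ib- → ibtumi.
Attach noun class class III d- → dibtumi.
Attach definiteness indefinite ta- → tadibtumi.
Attach case locative re- → retadibtumi.
Apply vowel harmony: retadibtumi → retedibtumi.
Vowel deletion: no change.

retedibtumi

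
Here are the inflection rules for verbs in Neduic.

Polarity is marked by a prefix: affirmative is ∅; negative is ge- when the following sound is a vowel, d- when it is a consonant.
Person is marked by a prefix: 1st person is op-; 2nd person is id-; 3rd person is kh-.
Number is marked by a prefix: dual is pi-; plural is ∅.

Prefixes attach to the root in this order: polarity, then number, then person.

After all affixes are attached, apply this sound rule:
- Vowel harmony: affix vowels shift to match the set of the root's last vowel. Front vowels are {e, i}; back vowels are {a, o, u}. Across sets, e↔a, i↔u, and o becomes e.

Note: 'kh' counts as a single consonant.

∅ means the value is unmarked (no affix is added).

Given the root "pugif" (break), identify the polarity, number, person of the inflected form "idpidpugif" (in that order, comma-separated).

Segment: id-pi-d-pugif.
polarity: ge/d- → negative.
number: pi- → dual.
person: id- → 2nd person.

negative, dual, 2nd person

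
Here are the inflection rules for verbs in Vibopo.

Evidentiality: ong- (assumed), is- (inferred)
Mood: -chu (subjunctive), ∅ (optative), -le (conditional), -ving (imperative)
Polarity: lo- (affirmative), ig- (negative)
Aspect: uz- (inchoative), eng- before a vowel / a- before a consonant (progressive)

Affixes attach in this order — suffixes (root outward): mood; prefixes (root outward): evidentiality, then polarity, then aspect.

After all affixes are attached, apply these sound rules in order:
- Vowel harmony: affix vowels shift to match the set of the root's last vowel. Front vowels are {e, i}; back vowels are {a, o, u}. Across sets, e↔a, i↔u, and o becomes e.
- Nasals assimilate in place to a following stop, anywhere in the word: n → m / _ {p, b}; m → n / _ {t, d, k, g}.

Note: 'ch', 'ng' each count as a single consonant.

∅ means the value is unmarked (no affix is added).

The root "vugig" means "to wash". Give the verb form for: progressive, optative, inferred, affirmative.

Attach evidentiality inferred is- → isvugig.
Attach polarity affirmative lo- → loisvugig.
mood = optative: zero marking, form stays loisvugig.
Attach aspect progressive a- (before consonant 'l') → aloisvugig.
Apply vowel harmony: aloisvugig → eleisvugig.
Nasal assimilation: no change.

eleisvugig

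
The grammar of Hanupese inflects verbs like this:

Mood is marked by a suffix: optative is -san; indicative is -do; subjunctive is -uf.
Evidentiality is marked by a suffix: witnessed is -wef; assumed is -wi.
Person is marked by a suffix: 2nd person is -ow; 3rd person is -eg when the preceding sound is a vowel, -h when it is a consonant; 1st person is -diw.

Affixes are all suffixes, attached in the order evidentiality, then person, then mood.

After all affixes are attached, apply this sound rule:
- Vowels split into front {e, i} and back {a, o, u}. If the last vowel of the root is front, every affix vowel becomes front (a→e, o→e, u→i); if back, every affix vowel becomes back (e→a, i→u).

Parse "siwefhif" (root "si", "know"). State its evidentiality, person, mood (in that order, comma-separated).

witnessed, 3rd person, subjunctive

Segment: si-wef-h-uf.
evidentiality: -wef → witnessed.
person: -eg/h → 3rd person.
mood: -uf → subjunctive.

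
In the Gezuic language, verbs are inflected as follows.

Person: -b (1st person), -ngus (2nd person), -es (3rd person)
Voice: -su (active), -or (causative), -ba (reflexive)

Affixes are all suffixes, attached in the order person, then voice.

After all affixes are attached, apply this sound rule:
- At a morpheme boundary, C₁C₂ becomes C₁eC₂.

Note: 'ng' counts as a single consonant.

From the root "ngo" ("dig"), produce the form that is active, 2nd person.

ngongusesu

Attach person 2nd person -ngus → ngongus.
Attach voice active -su → ngongussu.
Apply epenthesis: ngongussu → ngongusesu.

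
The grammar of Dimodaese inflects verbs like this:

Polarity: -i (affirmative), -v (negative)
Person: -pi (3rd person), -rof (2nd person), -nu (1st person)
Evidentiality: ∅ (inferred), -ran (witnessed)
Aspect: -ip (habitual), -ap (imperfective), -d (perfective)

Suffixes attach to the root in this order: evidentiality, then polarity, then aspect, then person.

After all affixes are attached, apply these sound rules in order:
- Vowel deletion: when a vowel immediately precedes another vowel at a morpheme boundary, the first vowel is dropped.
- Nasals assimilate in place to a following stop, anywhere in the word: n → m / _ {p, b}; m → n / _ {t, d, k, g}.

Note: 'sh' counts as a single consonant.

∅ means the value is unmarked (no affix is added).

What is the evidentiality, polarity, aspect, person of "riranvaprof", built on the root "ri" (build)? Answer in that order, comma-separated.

Segment: ri-ran-v-ap-rof.
evidentiality: -ran → witnessed.
polarity: -v → negative.
aspect: -ap → imperfective.
person: -rof → 2nd person.

witnessed, negative, imperfective, 2nd person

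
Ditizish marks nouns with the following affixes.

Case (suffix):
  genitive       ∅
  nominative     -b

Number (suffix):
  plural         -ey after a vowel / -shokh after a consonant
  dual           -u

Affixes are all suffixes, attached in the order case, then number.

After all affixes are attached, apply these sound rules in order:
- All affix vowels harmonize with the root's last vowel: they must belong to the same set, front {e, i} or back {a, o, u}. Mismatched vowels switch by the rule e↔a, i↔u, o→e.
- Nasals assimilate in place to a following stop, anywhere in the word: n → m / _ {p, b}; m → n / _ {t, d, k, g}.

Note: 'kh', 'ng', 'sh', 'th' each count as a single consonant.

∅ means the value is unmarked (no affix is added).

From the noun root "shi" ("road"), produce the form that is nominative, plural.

shibshekh

Attach case nominative -b → shib.
Attach number plural -shokh (after consonant 'b') → shibshokh.
Apply vowel harmony: shibshokh → shibshekh.
Nasal assimilation: no change.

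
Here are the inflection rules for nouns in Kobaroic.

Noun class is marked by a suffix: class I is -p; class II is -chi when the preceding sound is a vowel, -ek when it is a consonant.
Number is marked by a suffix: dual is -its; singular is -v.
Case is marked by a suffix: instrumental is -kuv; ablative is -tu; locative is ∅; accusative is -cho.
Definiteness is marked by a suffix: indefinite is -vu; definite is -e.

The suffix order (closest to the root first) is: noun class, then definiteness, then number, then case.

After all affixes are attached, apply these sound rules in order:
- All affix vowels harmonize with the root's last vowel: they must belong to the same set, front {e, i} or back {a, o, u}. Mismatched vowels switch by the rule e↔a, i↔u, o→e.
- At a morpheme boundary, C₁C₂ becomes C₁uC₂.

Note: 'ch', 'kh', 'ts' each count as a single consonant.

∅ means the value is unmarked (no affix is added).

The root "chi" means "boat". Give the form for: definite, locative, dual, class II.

Attach noun class class II -chi (after vowel 'i') → chichi.
Attach definiteness definite -e → chichie.
Attach number dual -its → chichieits.
case = locative: zero marking, form stays chichieits.
Vowel harmony: no change.
Epenthesis: no change.

chichieits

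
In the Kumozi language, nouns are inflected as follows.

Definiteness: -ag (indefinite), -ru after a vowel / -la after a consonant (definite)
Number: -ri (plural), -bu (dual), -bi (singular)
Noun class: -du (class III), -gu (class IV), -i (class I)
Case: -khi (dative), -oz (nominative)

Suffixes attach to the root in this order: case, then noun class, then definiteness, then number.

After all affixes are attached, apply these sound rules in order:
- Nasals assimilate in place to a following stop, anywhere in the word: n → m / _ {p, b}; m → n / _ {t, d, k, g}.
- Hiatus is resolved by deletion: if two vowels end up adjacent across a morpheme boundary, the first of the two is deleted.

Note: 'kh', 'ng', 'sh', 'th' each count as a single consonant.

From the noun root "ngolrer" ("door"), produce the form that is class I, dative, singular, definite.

Attach case dative -khi → ngolrerkhi.
Attach noun class class I -i → ngolrerkhii.
Attach definiteness definite -ru (after vowel 'i') → ngolrerkhiiru.
Attach number singular -bi → ngolrerkhiirubi.
Nasal assimilation: no change.
Apply vowel deletion: ngolrerkhiirubi → ngolrerkhirubi.

ngolrerkhirubi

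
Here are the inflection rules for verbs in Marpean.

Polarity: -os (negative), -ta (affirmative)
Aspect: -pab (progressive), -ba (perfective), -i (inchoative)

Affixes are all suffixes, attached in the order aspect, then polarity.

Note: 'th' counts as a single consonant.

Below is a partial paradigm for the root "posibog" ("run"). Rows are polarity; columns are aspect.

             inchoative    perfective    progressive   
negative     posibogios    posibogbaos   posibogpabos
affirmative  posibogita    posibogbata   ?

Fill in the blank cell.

posibogpabta

Attach aspect progressive -pab → posibogpab.
Attach polarity affirmative -ta → posibogpabta.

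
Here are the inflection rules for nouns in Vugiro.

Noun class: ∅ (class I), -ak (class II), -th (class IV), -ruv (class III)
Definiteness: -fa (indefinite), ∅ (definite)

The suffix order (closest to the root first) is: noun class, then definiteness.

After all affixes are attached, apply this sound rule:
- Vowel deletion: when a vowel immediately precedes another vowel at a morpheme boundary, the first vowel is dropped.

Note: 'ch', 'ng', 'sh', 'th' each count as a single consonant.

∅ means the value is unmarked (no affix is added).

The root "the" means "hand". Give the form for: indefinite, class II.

thakfa

Attach noun class class II -ak → theak.
Attach definiteness indefinite -fa → theakfa.
Apply vowel deletion: theakfa → thakfa.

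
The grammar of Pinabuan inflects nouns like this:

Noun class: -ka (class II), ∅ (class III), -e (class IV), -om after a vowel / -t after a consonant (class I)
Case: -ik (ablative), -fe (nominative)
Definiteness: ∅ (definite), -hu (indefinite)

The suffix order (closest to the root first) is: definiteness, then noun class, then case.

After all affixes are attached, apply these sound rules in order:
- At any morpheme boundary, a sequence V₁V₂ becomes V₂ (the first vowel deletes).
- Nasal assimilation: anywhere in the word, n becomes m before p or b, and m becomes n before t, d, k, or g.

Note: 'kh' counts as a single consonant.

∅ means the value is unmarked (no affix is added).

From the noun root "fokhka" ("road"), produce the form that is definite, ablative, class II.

definiteness = definite: zero marking, form stays fokhka.
Attach noun class class II -ka → fokhkaka.
Attach case ablative -ik → fokhkakaik.
Apply vowel deletion: fokhkakaik → fokhkakik.
Nasal assimilation: no change.

fokhkakik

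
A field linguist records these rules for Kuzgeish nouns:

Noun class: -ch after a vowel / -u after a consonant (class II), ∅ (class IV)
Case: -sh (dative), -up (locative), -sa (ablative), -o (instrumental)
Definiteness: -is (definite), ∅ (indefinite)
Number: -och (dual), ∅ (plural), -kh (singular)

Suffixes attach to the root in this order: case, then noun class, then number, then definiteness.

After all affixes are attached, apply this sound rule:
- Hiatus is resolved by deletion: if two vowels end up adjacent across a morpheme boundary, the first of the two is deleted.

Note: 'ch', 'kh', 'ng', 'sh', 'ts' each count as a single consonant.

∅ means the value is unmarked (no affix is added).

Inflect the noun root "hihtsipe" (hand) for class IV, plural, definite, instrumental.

Attach case instrumental -o → hihtsipeo.
noun class = class IV: zero marking, form stays hihtsipeo.
number = plural: zero marking, form stays hihtsipeo.
Attach definiteness definite -is → hihtsipeois.
Apply vowel deletion: hihtsipeois → hihtsipis.

hihtsipis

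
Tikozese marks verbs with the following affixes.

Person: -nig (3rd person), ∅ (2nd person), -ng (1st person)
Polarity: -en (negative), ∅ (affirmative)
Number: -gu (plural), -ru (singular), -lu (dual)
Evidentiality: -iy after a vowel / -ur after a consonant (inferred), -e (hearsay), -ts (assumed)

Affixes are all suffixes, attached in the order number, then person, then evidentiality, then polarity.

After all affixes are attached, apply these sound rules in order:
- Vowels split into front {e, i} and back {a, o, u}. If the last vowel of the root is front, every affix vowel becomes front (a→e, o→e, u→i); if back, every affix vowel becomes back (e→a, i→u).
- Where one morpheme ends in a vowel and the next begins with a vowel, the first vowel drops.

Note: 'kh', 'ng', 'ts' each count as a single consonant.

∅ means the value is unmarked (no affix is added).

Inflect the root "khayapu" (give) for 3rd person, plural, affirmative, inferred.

Attach number plural -gu → khayapugu.
Attach person 3rd person -nig → khayapugunig.
Attach evidentiality inferred -ur (after consonant 'g') → khayapugunigur.
polarity = affirmative: zero marking, form stays khayapugunigur.
Apply vowel harmony: khayapugunigur → khayapugunugur.
Vowel deletion: no change.

khayapugunugur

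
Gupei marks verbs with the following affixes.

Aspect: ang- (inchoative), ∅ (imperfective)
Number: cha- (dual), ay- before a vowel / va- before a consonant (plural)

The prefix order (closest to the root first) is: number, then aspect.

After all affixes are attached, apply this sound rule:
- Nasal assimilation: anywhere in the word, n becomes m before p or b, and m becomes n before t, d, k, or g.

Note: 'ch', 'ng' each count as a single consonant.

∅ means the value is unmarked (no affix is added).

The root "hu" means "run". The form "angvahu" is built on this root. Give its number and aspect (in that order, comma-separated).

Segment: ang-va-hu.
number: ay/va- → plural.
aspect: ang- → inchoative.

plural, inchoative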